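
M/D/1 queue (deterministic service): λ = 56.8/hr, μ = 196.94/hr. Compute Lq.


ρ = 56.8/196.94 = 0.2884
M/D/1: Lq = ρ²/(2(1−ρ)) = 0.08318/(2·0.7116) = 0.05845

Final: 0.05845


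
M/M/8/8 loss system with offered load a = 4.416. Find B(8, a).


B(c,a) = (a^c/c!) / Σ_{k=0}^{c} a^k/k!
a^8/8! = 3.586840
Σ terms (k=0..8): 1.00000 + 4.41600 + 9.75053 + 14.35278 + 15.84547 + 13.99472 + 10.30011 + 6.49790 + 3.58684 = 79.744336
B = 3.586840/79.744336 = 0.044979

Final: 0.044979


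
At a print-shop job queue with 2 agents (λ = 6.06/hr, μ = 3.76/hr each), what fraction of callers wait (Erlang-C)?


a = λ/μ = 1.6117; ρ = a/2 = 0.8059
P₀ = 0.107511 (from M/M/c formula)
C(c,a) = [a^c/(c!(1−ρ))]·P₀ = [2.59758/(2·0.1941)]·0.107511
= 6.68967·0.107511 = 0.719213

Final: 0.719213


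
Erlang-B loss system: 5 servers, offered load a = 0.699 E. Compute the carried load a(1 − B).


B(5,0.699) = 0.0006913 (Erlang-B)
Carried load = a(1 − B) = 0.699·(1 − 0.0006913) = 0.699·0.999309 = 0.6985 E

Final: 0.6985 Erlangs


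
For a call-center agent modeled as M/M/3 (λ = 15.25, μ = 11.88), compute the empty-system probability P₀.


a = λ/μ = 15.25/11.88 = 1.2837; ρ = a/c = 0.4279
Σ_{k=0}^{2} a^k/k! (terms k=0..2) = 1.00000 + 1.28367 + 0.82390 = 3.10757
Tail: a^3/(3!(1−ρ)) = 2.11524/(6·0.5721) = 0.61621
P₀ = 1/(3.10757 + 0.61621) = 1/3.72379 = 0.268544

Final: 0.268544


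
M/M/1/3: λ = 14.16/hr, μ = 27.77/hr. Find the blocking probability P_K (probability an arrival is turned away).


ρ = λ/μ = 14.16/27.77 = 0.5099
P_K = (1−ρ)ρ^K/(1−ρ^(K+1)) = (0.4901·0.132575)/(1 − 0.067600)
= 0.064975/0.932400 = 0.069685

Final: 0.069685


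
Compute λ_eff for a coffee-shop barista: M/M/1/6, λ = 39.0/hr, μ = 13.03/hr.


ρ = 2.9931; P_K = (1−ρ)ρ^6/(1−ρ^7) = 0.666207
λ_eff = λ(1 − P_K) = 39.0·(1 − 0.666207) = 39.0·0.333793 = 13.0179 /hr

Final: 13.0179 /hr


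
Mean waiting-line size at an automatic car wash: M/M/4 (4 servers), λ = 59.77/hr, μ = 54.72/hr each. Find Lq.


a = λ/μ = 1.0923; ρ = a/4 = 0.2731
P₀ = 0.334714
Lq = P₀·a^c·ρ / (c!·(1−ρ)²) = 0.334714·1.42347·0.2731/(24·0.52842)
= 0.01026

Final: 0.01026


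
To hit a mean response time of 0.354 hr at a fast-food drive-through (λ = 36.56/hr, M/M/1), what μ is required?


W = 1/(μ−λ) ⇒ μ − λ = 1/W = 1/0.354 = 2.8249
μ = λ + 1/W = 36.56 + 2.8249 = 39.3849 per hr

Final: 39.3849 /hr


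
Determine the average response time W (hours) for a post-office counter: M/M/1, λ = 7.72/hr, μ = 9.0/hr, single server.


W = 1/(μ−λ) = 1/(9.0 − 7.72) = 1/1.28 = 0.7812 hr

Final: 0.7812 hr


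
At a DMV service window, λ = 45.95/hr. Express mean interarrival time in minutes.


Mean interarrival time = 1/λ = 1/45.95 hour = 0.02176 hour
In minutes: 0.02176 × 60 = 1.3058 min

Final: 1.3058 min


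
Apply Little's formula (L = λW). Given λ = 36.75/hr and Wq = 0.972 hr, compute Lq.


Lq = λWq = 36.75·0.972 = 35.7210

Final: 35.7210


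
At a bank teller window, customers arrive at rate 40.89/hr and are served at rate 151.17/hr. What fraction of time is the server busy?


ρ = λ/μ = 40.89/151.17 = 0.2705

Final: 0.2705


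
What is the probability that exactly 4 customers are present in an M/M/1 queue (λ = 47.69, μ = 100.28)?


ρ = 47.69/100.28 = 0.4756
P_n = (1−ρ)·ρ^n = (1 − 0.4756)·0.4756^4 = 0.5244·0.051151 = 0.026825

Final: 0.026825


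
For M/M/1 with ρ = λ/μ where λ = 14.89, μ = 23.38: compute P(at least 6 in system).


ρ = 14.89/23.38 = 0.6369
P(N ≥ n) = ρ^n = 0.6369^6 = 0.066727

Final: 0.066727


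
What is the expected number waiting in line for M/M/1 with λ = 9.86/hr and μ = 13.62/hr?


ρ = 9.86/13.62 = 0.7239
Lq = ρ²/(1−ρ) = 0.5241/0.2761 = 1.8984

Final: 1.8984


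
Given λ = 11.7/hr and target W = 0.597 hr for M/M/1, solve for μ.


W = 1/(μ−λ) ⇒ μ − λ = 1/W = 1/0.597 = 1.6750
μ = λ + 1/W = 11.7 + 1.6750 = 13.3750 per hr

Final: 13.3750 /hr


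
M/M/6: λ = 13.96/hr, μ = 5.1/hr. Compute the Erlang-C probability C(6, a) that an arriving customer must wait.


a = λ/μ = 2.7373; ρ = a/6 = 0.4562
P₀ = 0.064120 (from M/M/c formula)
C(c,a) = [a^c/(c!(1−ρ))]·P₀ = [420.62149/(720·0.5438)]·0.064120
= 1.07430·0.064120 = 0.068885

Final: 0.068885


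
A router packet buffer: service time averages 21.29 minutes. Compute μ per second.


μ = 1/(service time) in consistent units.
1 second = 0.0166667 min, so μ = 0.0166667/21.29 = 0.0007828 per second

Final: 0.0007828 /sec


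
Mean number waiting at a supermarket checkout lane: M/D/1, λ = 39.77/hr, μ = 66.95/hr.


ρ = 39.77/66.95 = 0.5940
M/D/1: Lq = ρ²/(2(1−ρ)) = 0.3529/(2·0.4060) = 0.43459

Final: 0.43459


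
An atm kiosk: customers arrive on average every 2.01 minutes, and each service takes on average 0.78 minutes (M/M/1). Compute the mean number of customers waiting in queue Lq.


λ = 60/2.01 = 29.8507 /hr
μ = 60/0.78 = 76.9231 /hr
ρ = λ/μ = 29.8507/76.9231 = 0.3881
Lq = ρ²/(1−ρ) = 0.1506/0.6119 = 0.2461

Final: 0.2461


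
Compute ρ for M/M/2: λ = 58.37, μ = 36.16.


ρ = λ/(cμ) = 58.37/(2·36.16) = 58.37/72.32 = 0.8071

Final: 0.8071


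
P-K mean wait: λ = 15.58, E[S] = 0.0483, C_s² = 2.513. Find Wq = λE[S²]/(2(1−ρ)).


ρ = λ·E[S] = 15.58·0.0483 = 0.7525
E[S²] = E[S]²(1+C_s²) = 0.0483²·(1+2.513) = 0.008195
Wq = λ·E[S²]/(2(1−ρ)) = 15.58·0.008195/(2·0.2475) = 0.25796 hr

Final: 0.25796 hr


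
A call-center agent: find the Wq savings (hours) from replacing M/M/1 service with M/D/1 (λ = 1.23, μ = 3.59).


ρ = 1.23/3.59 = 0.3426
Wq(M/M/1) = ρ/(μ−λ) = 0.3426/2.36 = 0.14518 hr
Wq(M/D/1) = ρ/(2(μ−λ)) = 0.07259 hr
Savings = 0.14518 − 0.07259 = 0.07259 hr

Final: 0.07259 hr


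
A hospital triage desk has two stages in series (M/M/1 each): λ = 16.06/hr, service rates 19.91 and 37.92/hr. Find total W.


Each node sees arrival rate λ = 16.06/hr (tandem ⇒ throughput preserved).
W₁ = 1/(μ₁−λ) = 1/(19.91−16.06) = 0.25974 hr
W₂ = 1/(μ₂−λ) = 1/(37.92−16.06) = 0.04575 hr
W_total = W₁ + W₂ = 0.25974 + 0.04575 = 0.30549 hr

Final: 0.30549 hr


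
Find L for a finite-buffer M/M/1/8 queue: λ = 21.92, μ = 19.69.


ρ = 21.92/19.69 = 1.1133
L = ρ[1 − (K+1)ρ^K + Kρ^(K+1)] / [(1−ρ)(1−ρ^(K+1))]
Numerator: 1.1133·(1 − 9·2.359167 + 8·2.626355) = 0.866493
Denominator: (-0.1133)·(-1.626355) = 0.184194
L = 0.866493/0.184194 = 4.7042

Final: 4.7042


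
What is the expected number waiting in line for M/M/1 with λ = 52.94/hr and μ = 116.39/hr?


ρ = 52.94/116.39 = 0.4549
Lq = ρ²/(1−ρ) = 0.2069/0.5451 = 0.3795

Final: 0.3795


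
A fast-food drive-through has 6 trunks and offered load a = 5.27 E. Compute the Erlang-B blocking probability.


B(c,a) = (a^c/c!) / Σ_{k=0}^{c} a^k/k!
a^6/6! = 29.753030
Σ terms (k=0..6): 1.00000 + 5.27000 + 13.88645 + 24.39386 + 32.13892 + 33.87442 + 29.75303 = 140.316676
B = 29.753030/140.316676 = 0.212042

Final: 0.212042


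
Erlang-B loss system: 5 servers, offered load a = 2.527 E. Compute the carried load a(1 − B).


B(5,2.527) = 0.071756 (Erlang-B)
Carried load = a(1 − B) = 2.527·(1 − 0.071756) = 2.527·0.928244 = 2.3457 E

Final: 2.3457 Erlangs


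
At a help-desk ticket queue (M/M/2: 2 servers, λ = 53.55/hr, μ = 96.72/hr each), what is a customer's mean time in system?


a = 0.5537; ρ = 0.2768; P₀ = 0.566379
Lq = P₀·a^c·ρ/(c!(1−ρ)²) = 0.04595
Wq = Lq/λ = 0.04595/53.55 = 0.0008581 hr
W = Wq + 1/μ = 0.0008581 + 0.01034 = 0.01120 hr

Final: 0.01120 hr


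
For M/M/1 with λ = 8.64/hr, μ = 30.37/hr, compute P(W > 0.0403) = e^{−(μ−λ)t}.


W ~ Exponential(μ−λ) for M/M/1.
μ − λ = 30.37 − 8.64 = 21.7300
P(W > t) = e^{−(μ−λ)t} = e^{−0.8757} = 0.416562

Final: 0.416562


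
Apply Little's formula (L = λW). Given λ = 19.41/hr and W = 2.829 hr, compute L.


L = λW = 19.41·2.829 = 54.9109

Final: 54.9109


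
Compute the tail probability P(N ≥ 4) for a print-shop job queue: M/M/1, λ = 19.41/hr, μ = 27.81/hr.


ρ = 19.41/27.81 = 0.6980
P(N ≥ n) = ρ^n = 0.6980^4 = 0.237300

Final: 0.237300


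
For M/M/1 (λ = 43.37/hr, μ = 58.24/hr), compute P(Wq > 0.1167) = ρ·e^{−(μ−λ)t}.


ρ = 43.37/58.24 = 0.7447
P(Wq > t) = ρ·e^{−(μ−λ)t} = 0.7447·e^{−1.7353}
= 0.7447·0.176342 = 0.131318

Final: 0.131318


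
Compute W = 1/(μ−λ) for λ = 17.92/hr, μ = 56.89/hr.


W = 1/(μ−λ) = 1/(56.89 − 17.92) = 1/38.97 = 0.02566 hr

Final: 0.02566 hr


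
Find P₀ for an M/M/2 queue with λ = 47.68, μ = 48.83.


a = λ/μ = 47.68/48.83 = 0.9764; ρ = a/c = 0.4882
Σ_{k=0}^{1} a^k/k! (terms k=0..1) = 1.00000 + 0.97645 = 1.97645
Tail: a^2/(2!(1−ρ)) = 0.95345/(2·0.5118) = 0.93151
P₀ = 1/(1.97645 + 0.93151) = 1/2.90796 = 0.343883

Final: 0.343883


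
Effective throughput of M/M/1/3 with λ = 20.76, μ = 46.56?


ρ = 0.4459; P_K = (1−ρ)ρ^3/(1−ρ^4) = 0.051140
λ_eff = λ(1 − P_K) = 20.76·(1 − 0.051140) = 20.76·0.948860 = 19.6983 /hr

Final: 19.6983 /hr


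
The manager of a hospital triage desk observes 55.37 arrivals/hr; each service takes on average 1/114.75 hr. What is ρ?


ρ = λ/μ = 55.37/114.75 = 0.4825

Final: 0.4825


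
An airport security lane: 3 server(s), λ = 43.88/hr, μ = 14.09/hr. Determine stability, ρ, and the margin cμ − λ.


Total capacity cμ = 3·14.09 = 42.27/hr
ρ = λ/(cμ) = 43.88/42.27 = 1.0381
Stable ⇔ ρ < 1: NO
Spare capacity = cμ − λ = 42.27 − 43.88 = -1.61/hr

Final: ρ = 1.0381; unstable; margin = -1.61/hr


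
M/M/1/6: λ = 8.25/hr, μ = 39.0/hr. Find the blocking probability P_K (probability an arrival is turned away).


ρ = λ/μ = 8.25/39.0 = 0.2115
P_K = (1−ρ)ρ^K/(1−ρ^(K+1)) = (0.7885·0.00008961)/(1 − 0.00001896)
= 0.00007065/0.999981 = 0.00007065

Final: 0.00007065


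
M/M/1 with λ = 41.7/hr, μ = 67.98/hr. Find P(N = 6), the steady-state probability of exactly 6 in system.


ρ = 41.7/67.98 = 0.6134
P_n = (1−ρ)·ρ^n = (1 − 0.6134)·0.6134^6 = 0.3866·0.053276 = 0.020596

Final: 0.020596


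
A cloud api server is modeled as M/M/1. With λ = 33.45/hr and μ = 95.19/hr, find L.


ρ = λ/μ = 33.45/95.19 = 0.3514
L = ρ/(1−ρ) = 0.3514/(1 − 0.3514) = 0.3514/0.6486 = 0.5418

Final: 0.5418


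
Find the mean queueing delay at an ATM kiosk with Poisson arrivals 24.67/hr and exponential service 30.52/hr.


ρ = 24.67/30.52 = 0.8083
Wq = ρ/(μ−λ) = 0.8083/(30.52 − 24.67) = 0.8083/5.85 = 0.1382 hr

Final: 0.1382 hr


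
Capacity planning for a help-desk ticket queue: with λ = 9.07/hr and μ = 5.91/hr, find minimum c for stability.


Stability requires cμ > λ ⇔ c > λ/μ.
λ/μ = 9.07/5.91 = 1.5347
Minimum integer c = ⌊1.5347⌋ + 1 = 2
Check: 2·5.91 = 11.82 > 9.07, while 1·5.91 = 5.91 ≤ 9.07

Final: 2 servers


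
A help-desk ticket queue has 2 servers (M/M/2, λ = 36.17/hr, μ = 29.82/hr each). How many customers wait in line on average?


a = λ/μ = 1.2129; ρ = a/2 = 0.6065
P₀ = 0.244964
Lq = P₀·a^c·ρ / (c!·(1−ρ)²) = 0.244964·1.47123·0.6065/(2·0.15486)
= 0.70569

Final: 0.70569


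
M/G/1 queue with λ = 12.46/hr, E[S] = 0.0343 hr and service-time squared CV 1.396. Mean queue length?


ρ = λ·E[S] = 12.46·0.0343 = 0.4274
Lq = ρ²(1+C_s²)/(2(1−ρ)) = 0.1827·(1+1.396)/(2·0.5726)
= 0.1827·2.3960/1.1452 = 0.38213

Final: 0.38213


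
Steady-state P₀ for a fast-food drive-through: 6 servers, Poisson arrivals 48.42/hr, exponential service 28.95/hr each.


a = λ/μ = 48.42/28.95 = 1.6725; ρ = a/c = 0.2788
Σ_{k=0}^{5} a^k/k! (terms k=0..5) = 1.00000 + 1.67254 + 1.39869 + 0.77979 + 0.32606 + 0.10907 = 5.28615
Tail: a^6/(6!(1−ρ)) = 21.89058/(720·0.7212) = 0.04215
P₀ = 1/(5.28615 + 0.04215) = 1/5.32830 = 0.187677

Final: 0.187677


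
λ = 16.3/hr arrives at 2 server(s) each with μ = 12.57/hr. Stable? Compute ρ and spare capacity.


Total capacity cμ = 2·12.57 = 25.14/hr
ρ = λ/(cμ) = 16.3/25.14 = 0.6484
Stable ⇔ ρ < 1: YES
Spare capacity = cμ − λ = 25.14 − 16.3 = 8.84/hr

Final: ρ = 0.6484; stable; margin = 8.84/hr


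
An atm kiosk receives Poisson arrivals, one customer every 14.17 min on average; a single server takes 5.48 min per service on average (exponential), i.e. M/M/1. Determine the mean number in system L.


λ = 60/14.17 = 4.2343 /hr
μ = 60/5.48 = 10.9489 /hr
ρ = λ/μ = 4.2343/10.9489 = 0.3867
L = ρ/(1−ρ) = 0.3867/0.6133 = 0.6306

Final: 0.6306


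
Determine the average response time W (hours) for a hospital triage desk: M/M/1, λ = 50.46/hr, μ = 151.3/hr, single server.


W = 1/(μ−λ) = 1/(151.3 − 50.46) = 1/100.84 = 0.009917 hr

Final: 0.009917 hr


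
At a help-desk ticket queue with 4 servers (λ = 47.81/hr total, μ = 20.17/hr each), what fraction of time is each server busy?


ρ = λ/(cμ) = 47.81/(4·20.17) = 47.81/80.68 = 0.5926

Final: 0.5926


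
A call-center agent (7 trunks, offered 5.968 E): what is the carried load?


B(7,5.968) = 0.182971 (Erlang-B)
Carried load = a(1 − B) = 5.968·(1 − 0.182971) = 5.968·0.817029 = 4.8760 E

Final: 4.8760 Erlangs


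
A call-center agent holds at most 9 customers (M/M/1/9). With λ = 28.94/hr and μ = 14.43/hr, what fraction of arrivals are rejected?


ρ = λ/μ = 28.94/14.43 = 2.0055
P_K = (1−ρ)ρ^K/(1−ρ^(K+1)) = (-1.0055·524.915940)/(1 − 1052.742017)
= -527.826077/-1051.742017 = 0.501859

Final: 0.501859


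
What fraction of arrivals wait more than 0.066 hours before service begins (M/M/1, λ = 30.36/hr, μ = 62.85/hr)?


ρ = 30.36/62.85 = 0.4831
P(Wq > t) = ρ·e^{−(μ−λ)t} = 0.4831·e^{−2.1443}
= 0.4831·0.117145 = 0.056588

Final: 0.056588


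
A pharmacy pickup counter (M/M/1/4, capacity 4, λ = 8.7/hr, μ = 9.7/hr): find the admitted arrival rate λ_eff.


ρ = 0.8969; P_K = (1−ρ)ρ^4/(1−ρ^5) = 0.159000
λ_eff = λ(1 − P_K) = 8.7·(1 − 0.159000) = 8.7·0.841000 = 7.3167 /hr

Final: 7.3167 /hr


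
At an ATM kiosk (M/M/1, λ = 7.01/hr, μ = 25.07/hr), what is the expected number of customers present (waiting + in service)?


ρ = λ/μ = 7.01/25.07 = 0.2796
L = ρ/(1−ρ) = 0.2796/(1 − 0.2796) = 0.2796/0.7204 = 0.3882

Final: 0.3882


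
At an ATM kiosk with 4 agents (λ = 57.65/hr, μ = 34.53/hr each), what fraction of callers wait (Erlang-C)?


a = λ/μ = 1.6696; ρ = a/4 = 0.4174
P₀ = 0.185371 (from M/M/c formula)
C(c,a) = [a^c/(c!(1−ρ))]·P₀ = [7.76982/(24·0.5826)]·0.185371
= 0.55568·0.185371 = 0.103006

Final: 0.103006


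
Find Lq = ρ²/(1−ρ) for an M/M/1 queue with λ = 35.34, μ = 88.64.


ρ = 35.34/88.64 = 0.3987
Lq = ρ²/(1−ρ) = 0.1590/0.6013 = 0.2643

Final: 0.2643


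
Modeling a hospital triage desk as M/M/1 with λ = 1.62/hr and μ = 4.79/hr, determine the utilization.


ρ = λ/μ = 1.62/4.79 = 0.3382

Final: 0.3382


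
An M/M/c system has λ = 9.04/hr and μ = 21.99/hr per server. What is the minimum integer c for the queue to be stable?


Stability requires cμ > λ ⇔ c > λ/μ.
λ/μ = 9.04/21.99 = 0.4111
Minimum integer c = ⌊0.4111⌋ + 1 = 1
Check: 1·21.99 = 21.99 > 9.04, while 0·21.99 = 0.00 ≤ 9.04

Final: 1 servers


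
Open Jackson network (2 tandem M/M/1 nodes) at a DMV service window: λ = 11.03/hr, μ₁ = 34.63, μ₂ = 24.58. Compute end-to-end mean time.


Each node sees arrival rate λ = 11.03/hr (tandem ⇒ throughput preserved).
W₁ = 1/(μ₁−λ) = 1/(34.63−11.03) = 0.04237 hr
W₂ = 1/(μ₂−λ) = 1/(24.58−11.03) = 0.07380 hr
W_total = W₁ + W₂ = 0.04237 + 0.07380 = 0.11617 hr

Final: 0.11617 hr


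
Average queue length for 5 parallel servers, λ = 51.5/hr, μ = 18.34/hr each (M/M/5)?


a = λ/μ = 2.8081; ρ = a/5 = 0.5616
P₀ = 0.057634
Lq = P₀·a^c·ρ / (c!·(1−ρ)²) = 0.057634·174.59809·0.5616/(120·0.19218)
= 0.24506

Final: 0.24506


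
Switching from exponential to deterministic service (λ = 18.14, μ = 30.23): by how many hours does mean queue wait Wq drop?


ρ = 18.14/30.23 = 0.6001
Wq(M/M/1) = ρ/(μ−λ) = 0.6001/12.09 = 0.04963 hr
Wq(M/D/1) = ρ/(2(μ−λ)) = 0.02482 hr
Savings = 0.04963 − 0.02482 = 0.02482 hr

Final: 0.02482 hr


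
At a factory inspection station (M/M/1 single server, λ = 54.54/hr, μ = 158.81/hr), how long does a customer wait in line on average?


ρ = 54.54/158.81 = 0.3434
Wq = ρ/(μ−λ) = 0.3434/(158.81 − 54.54) = 0.3434/104.27 = 0.003294 hr

Final: 0.003294 hr


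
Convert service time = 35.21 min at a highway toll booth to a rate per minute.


μ = 1/(service time) in consistent units.
1 minute = 1 min, so μ = 1/35.21 = 0.02840 per minute

Final: 0.02840 /min


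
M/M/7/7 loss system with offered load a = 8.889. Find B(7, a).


B(c,a) = (a^c/c!) / Σ_{k=0}^{c} a^k/k!
a^7/7! = 870.041176
Σ terms (k=0..7): 1.00000 + 8.88900 + 39.50716 + 117.05972 + 260.13596 + 462.46970 + 685.14886 + 870.04118 = 2444.251572
B = 870.041176/2444.251572 = 0.355954

Final: 0.355954


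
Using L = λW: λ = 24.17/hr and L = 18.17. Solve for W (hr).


W = L/λ = 18.17/24.17 = 0.7518 hr

Final: 0.7518 hr


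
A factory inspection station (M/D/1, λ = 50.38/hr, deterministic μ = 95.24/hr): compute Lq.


ρ = 50.38/95.24 = 0.5290
M/D/1: Lq = ρ²/(2(1−ρ)) = 0.2798/(2·0.4710) = 0.29704

Final: 0.29704


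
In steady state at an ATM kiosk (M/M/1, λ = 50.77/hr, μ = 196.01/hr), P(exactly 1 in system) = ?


ρ = 50.77/196.01 = 0.2590
P_n = (1−ρ)·ρ^n = (1 − 0.2590)·0.2590^1 = 0.7410·0.259017 = 0.191927

Final: 0.191927


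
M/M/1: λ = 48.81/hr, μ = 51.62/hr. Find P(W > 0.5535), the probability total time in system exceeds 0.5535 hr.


W ~ Exponential(μ−λ) for M/M/1.
μ − λ = 51.62 − 48.81 = 2.8100
P(W > t) = e^{−(μ−λ)t} = e^{−1.5553} = 0.211119

Final: 0.211119


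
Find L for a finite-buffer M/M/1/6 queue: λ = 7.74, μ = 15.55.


ρ = 7.74/15.55 = 0.4977
L = ρ[1 − (K+1)ρ^K + Kρ^(K+1)] / [(1−ρ)(1−ρ^(K+1))]
Numerator: 0.4977·(1 − 7·0.015208 + 6·0.007570) = 0.467368
Denominator: (0.5023)·(0.992430) = 0.498449
L = 0.467368/0.498449 = 0.9376

Final: 0.9376


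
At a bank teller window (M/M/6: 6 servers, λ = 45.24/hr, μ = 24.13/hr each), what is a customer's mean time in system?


a = 1.8748; ρ = 0.3125; P₀ = 0.153226
Lq = P₀·a^c·ρ/(c!(1−ρ)²) = 0.006110
Wq = Lq/λ = 0.006110/45.24 = 0.0001351 hr
W = Wq + 1/μ = 0.0001351 + 0.04144 = 0.04158 hr

Final: 0.04158 hr


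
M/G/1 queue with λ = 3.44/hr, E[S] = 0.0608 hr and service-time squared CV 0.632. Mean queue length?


ρ = λ·E[S] = 3.44·0.0608 = 0.2092
Lq = ρ²(1+C_s²)/(2(1−ρ)) = 0.04374·(1+0.632)/(2·0.7908)
= 0.04374·1.6320/1.5817 = 0.04514

Final: 0.04514


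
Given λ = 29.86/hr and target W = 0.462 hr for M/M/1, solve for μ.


W = 1/(μ−λ) ⇒ μ − λ = 1/W = 1/0.462 = 2.1645
μ = λ + 1/W = 29.86 + 2.1645 = 32.0245 per hr

Final: 32.0245 /hr


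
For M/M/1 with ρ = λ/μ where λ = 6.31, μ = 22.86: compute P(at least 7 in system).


ρ = 6.31/22.86 = 0.2760
P(N ≥ n) = ρ^n = 0.2760^7 = 0.0001221

Final: 0.0001221


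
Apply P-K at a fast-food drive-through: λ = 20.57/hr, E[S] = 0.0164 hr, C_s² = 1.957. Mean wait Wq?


ρ = λ·E[S] = 20.57·0.0164 = 0.3373
E[S²] = E[S]²(1+C_s²) = 0.0164²·(1+1.957) = 0.0007953
Wq = λ·E[S²]/(2(1−ρ)) = 20.57·0.0007953/(2·0.6627) = 0.01234 hr

Final: 0.01234 hr


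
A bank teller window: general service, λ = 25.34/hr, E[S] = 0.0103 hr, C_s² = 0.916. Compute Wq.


ρ = λ·E[S] = 25.34·0.0103 = 0.2610
E[S²] = E[S]²(1+C_s²) = 0.0103²·(1+0.916) = 0.0002033
Wq = λ·E[S²]/(2(1−ρ)) = 25.34·0.0002033/(2·0.7390) = 0.003485 hr

Final: 0.003485 hr


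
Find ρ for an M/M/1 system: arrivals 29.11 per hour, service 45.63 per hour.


ρ = λ/μ = 29.11/45.63 = 0.6380

Final: 0.6380


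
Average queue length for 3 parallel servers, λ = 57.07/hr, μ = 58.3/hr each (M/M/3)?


a = λ/μ = 0.9789; ρ = a/3 = 0.3263
P₀ = 0.371735
Lq = P₀·a^c·ρ / (c!·(1−ρ)²) = 0.371735·0.93803·0.3263/(6·0.45387)
= 0.04178

Final: 0.04178


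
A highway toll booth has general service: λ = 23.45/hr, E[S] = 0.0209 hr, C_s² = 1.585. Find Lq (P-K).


ρ = λ·E[S] = 23.45·0.0209 = 0.4901
Lq = ρ²(1+C_s²)/(2(1−ρ)) = 0.2402·(1+1.585)/(2·0.5099)
= 0.2402·2.5850/1.0198 = 0.60887

Final: 0.60887


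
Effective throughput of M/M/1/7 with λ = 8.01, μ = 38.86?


ρ = 0.2061; P_K = (1−ρ)ρ^7/(1−ρ^8) = 0.00001255
λ_eff = λ(1 − P_K) = 8.01·(1 − 0.00001255) = 8.01·0.999987 = 8.0099 /hr

Final: 8.0099 /hr


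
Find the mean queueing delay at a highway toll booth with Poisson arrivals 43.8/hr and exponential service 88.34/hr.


ρ = 43.8/88.34 = 0.4958
Wq = ρ/(μ−λ) = 0.4958/(88.34 − 43.8) = 0.4958/44.54 = 0.01113 hr

Final: 0.01113 hr


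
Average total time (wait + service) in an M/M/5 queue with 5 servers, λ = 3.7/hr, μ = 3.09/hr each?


a = 1.1974; ρ = 0.2395; P₀ = 0.301834
Lq = P₀·a^c·ρ/(c!(1−ρ)²) = 0.002564
Wq = Lq/λ = 0.002564/3.7 = 0.0006929 hr
W = Wq + 1/μ = 0.0006929 + 0.32362 = 0.32432 hr

Final: 0.32432 hr


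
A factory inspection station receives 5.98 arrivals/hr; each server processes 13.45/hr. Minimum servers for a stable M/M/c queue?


Stability requires cμ > λ ⇔ c > λ/μ.
λ/μ = 5.98/13.45 = 0.4446
Minimum integer c = ⌊0.4446⌋ + 1 = 1
Check: 1·13.45 = 13.45 > 5.98, while 0·13.45 = 0.00 ≤ 5.98

Final: 1 servers


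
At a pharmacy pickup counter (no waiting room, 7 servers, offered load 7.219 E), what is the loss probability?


B(c,a) = (a^c/c!) / Σ_{k=0}^{c} a^k/k!
a^7/7! = 202.725676
Σ terms (k=0..7): 1.00000 + 7.21900 + 26.05698 + 62.70178 + 113.16104 + 163.38191 + 196.57567 + 202.72568 = 772.822049
B = 202.725676/772.822049 = 0.262319

Final: 0.262319


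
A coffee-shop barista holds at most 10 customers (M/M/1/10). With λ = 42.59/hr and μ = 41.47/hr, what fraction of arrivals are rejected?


ρ = λ/μ = 42.59/41.47 = 1.0270
P_K = (1−ρ)ρ^K/(1−ρ^(K+1)) = (-0.02701·1.305377)/(1 − 1.340632)
= -0.035255/-0.340632 = 0.103499

Final: 0.103499


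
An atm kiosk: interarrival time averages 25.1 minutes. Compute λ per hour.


λ = 1/(interarrival time) in consistent units.
1 hour = 60 min, so λ = 60/25.1 = 2.3904 per hour

Final: 2.3904 /hr


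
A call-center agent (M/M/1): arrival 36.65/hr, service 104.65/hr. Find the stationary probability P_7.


ρ = 36.65/104.65 = 0.3502
P_n = (1−ρ)·ρ^n = (1 − 0.3502)·0.3502^7 = 0.6498·0.0006462 = 0.0004199

Final: 0.0004199


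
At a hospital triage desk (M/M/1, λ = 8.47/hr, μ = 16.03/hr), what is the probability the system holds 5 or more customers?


ρ = 8.47/16.03 = 0.5284
P(N ≥ n) = ρ^n = 0.5284^5 = 0.041186

Final: 0.041186


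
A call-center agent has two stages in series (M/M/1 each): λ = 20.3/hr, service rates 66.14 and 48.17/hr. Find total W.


Each node sees arrival rate λ = 20.3/hr (tandem ⇒ throughput preserved).
W₁ = 1/(μ₁−λ) = 1/(66.14−20.3) = 0.02182 hr
W₂ = 1/(μ₂−λ) = 1/(48.17−20.3) = 0.03588 hr
W_total = W₁ + W₂ = 0.02182 + 0.03588 = 0.05770 hr

Final: 0.05770 hr


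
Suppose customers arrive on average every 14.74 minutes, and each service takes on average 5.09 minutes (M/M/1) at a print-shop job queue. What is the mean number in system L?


λ = 60/14.74 = 4.0706 /hr
μ = 60/5.09 = 11.7878 /hr
ρ = λ/μ = 4.0706/11.7878 = 0.3453
L = ρ/(1−ρ) = 0.3453/0.6547 = 0.5275

Final: 0.5275


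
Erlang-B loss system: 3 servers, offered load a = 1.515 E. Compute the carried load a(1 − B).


B(3,1.515) = 0.136615 (Erlang-B)
Carried load = a(1 − B) = 1.515·(1 − 0.136615) = 1.515·0.863385 = 1.3080 E

Final: 1.3080 Erlangs


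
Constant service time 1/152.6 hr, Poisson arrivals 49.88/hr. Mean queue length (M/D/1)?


ρ = 49.88/152.6 = 0.3269
M/D/1: Lq = ρ²/(2(1−ρ)) = 0.1068/(2·0.6731) = 0.07936

Final: 0.07936


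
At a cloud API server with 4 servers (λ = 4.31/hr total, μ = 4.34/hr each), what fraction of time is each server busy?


ρ = λ/(cμ) = 4.31/(4·4.34) = 4.31/17.36 = 0.2483

Final: 0.2483


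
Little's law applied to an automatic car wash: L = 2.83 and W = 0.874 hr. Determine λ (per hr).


λ = L/W = 2.83/0.874 = 3.2380 /hr

Final: 3.2380 /hr


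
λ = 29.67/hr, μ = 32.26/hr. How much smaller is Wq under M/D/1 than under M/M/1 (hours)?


ρ = 29.67/32.26 = 0.9197
Wq(M/M/1) = ρ/(μ−λ) = 0.9197/2.59 = 0.35510 hr
Wq(M/D/1) = ρ/(2(μ−λ)) = 0.17755 hr
Savings = 0.35510 − 0.17755 = 0.17755 hr

Final: 0.17755 hr


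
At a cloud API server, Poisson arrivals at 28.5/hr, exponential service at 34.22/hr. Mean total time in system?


W = 1/(μ−λ) = 1/(34.22 − 28.5) = 1/5.72 = 0.1748 hr

Final: 0.1748 hr


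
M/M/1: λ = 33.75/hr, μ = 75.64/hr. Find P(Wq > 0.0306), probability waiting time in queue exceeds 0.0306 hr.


ρ = 33.75/75.64 = 0.4462
P(Wq > t) = ρ·e^{−(μ−λ)t} = 0.4462·e^{−1.2818}
= 0.4462·0.277528 = 0.123831

Final: 0.123831


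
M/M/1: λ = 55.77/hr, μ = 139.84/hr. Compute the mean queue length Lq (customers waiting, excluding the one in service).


ρ = 55.77/139.84 = 0.3988
Lq = ρ²/(1−ρ) = 0.1591/0.6012 = 0.2646

Final: 0.2646


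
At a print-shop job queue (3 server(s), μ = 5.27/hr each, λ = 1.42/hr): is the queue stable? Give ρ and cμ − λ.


Total capacity cμ = 3·5.27 = 15.81/hr
ρ = λ/(cμ) = 1.42/15.81 = 0.08982
Stable ⇔ ρ < 1: YES
Spare capacity = cμ − λ = 15.81 − 1.42 = 14.39/hr

Final: ρ = 0.08982; stable; margin = 14.39/hr


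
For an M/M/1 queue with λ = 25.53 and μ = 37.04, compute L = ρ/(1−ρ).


ρ = λ/μ = 25.53/37.04 = 0.6893
L = ρ/(1−ρ) = 0.6893/(1 − 0.6893) = 0.6893/0.3107 = 2.2181

Final: 2.2181


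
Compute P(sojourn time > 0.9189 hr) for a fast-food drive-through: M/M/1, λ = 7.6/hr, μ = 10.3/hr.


W ~ Exponential(μ−λ) for M/M/1.
μ − λ = 10.3 − 7.6 = 2.7000
P(W > t) = e^{−(μ−λ)t} = e^{−2.4810} = 0.083657

Final: 0.083657


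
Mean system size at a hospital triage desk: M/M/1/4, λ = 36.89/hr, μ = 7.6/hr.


ρ = 36.89/7.6 = 4.8539
L = ρ[1 − (K+1)ρ^K + Kρ^(K+1)] / [(1−ρ)(1−ρ^(K+1))]
Numerator: 4.8539·(1 − 5·555.111535 + 4·2694.482174) = 38847.941706
Denominator: (-3.8539)·(-2693.482174) = 10380.538536
L = 38847.941706/10380.538536 = 3.7424

Final: 3.7424


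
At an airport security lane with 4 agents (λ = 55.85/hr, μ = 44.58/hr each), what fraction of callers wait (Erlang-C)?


a = λ/μ = 1.2528; ρ = a/4 = 0.3132
P₀ = 0.284517 (from M/M/c formula)
C(c,a) = [a^c/(c!(1−ρ))]·P₀ = [2.46339/(24·0.6868)]·0.284517
= 0.14945·0.284517 = 0.042521

Final: 0.042521


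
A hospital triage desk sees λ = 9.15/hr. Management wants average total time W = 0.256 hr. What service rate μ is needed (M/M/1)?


W = 1/(μ−λ) ⇒ μ − λ = 1/W = 1/0.256 = 3.9062
μ = λ + 1/W = 9.15 + 3.9062 = 13.0563 per hr

Final: 13.0563 /hr


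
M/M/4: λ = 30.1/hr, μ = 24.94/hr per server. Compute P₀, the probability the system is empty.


a = λ/μ = 30.1/24.94 = 1.2069; ρ = a/c = 0.3017
Σ_{k=0}^{3} a^k/k! (terms k=0..3) = 1.00000 + 1.20690 + 0.72830 + 0.29299 = 3.22819
Tail: a^4/(4!(1−ρ)) = 2.12168/(24·0.6983) = 0.12660
P₀ = 1/(3.22819 + 0.12660) = 1/3.35479 = 0.298081

Final: 0.298081


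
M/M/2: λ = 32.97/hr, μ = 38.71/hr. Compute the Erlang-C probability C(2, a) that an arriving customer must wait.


a = λ/μ = 0.8517; ρ = a/2 = 0.4259
P₀ = 0.402663 (from M/M/c formula)
C(c,a) = [a^c/(c!(1−ρ))]·P₀ = [0.72542/(2·0.5741)]·0.402663
= 0.63175·0.402663 = 0.254381

Final: 0.254381


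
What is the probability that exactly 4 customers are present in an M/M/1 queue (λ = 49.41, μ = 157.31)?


ρ = 49.41/157.31 = 0.3141
P_n = (1−ρ)·ρ^n = (1 − 0.3141)·0.3141^4 = 0.6859·0.009733 = 0.006676

Final: 0.006676


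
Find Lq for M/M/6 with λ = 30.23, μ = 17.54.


a = λ/μ = 1.7235; ρ = a/6 = 0.2872
P₀ = 0.178336
Lq = P₀·a^c·ρ / (c!·(1−ρ)²) = 0.178336·26.20905·0.2872/(720·0.50802)
= 0.003671

Final: 0.003671


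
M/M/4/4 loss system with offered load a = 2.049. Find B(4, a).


B(c,a) = (a^c/c!) / Σ_{k=0}^{c} a^k/k!
a^4/4! = 0.734440
Σ terms (k=0..4): 1.00000 + 2.04900 + 2.09920 + 1.43375 + 0.73444 = 7.316395
B = 0.734440/7.316395 = 0.100383

Final: 0.100383


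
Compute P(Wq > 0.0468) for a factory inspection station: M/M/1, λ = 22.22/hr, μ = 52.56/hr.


ρ = 22.22/52.56 = 0.4228
P(Wq > t) = ρ·e^{−(μ−λ)t} = 0.4228·e^{−1.4199}
= 0.4228·0.241735 = 0.102195

Final: 0.102195


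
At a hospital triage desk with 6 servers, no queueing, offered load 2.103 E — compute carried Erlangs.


B(6,2.103) = 0.014756 (Erlang-B)
Carried load = a(1 − B) = 2.103·(1 − 0.014756) = 2.103·0.985244 = 2.0720 E

Final: 2.0720 Erlangs


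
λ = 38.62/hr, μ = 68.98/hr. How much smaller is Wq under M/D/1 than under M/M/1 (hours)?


ρ = 38.62/68.98 = 0.5599
Wq(M/M/1) = ρ/(μ−λ) = 0.5599/30.36 = 0.01844 hr
Wq(M/D/1) = ρ/(2(μ−λ)) = 0.009221 hr
Savings = 0.01844 − 0.009221 = 0.009221 hr

Final: 0.009221 hr


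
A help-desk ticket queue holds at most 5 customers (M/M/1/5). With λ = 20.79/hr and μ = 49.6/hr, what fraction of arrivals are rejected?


ρ = λ/μ = 20.79/49.6 = 0.4192
P_K = (1−ρ)ρ^K/(1−ρ^(K+1)) = (0.5808·0.012938)/(1 − 0.005423)
= 0.007515/0.994577 = 0.007556

Final: 0.007556


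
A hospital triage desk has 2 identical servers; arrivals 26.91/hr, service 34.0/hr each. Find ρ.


ρ = λ/(cμ) = 26.91/(2·34.0) = 26.91/68.00 = 0.3957

Final: 0.3957


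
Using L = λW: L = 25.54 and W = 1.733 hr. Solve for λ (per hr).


λ = L/W = 25.54/1.733 = 14.7374 /hr

Final: 14.7374 /hr


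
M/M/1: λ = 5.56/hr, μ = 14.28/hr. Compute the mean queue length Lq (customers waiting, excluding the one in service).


ρ = 5.56/14.28 = 0.3894
Lq = ρ²/(1−ρ) = 0.1516/0.6106 = 0.2483

Final: 0.2483


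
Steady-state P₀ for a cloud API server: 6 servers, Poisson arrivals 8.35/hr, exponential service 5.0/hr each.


a = λ/μ = 8.35/5.0 = 1.6700; ρ = a/c = 0.2783
Σ_{k=0}^{5} a^k/k! (terms k=0..5) = 1.00000 + 1.67000 + 1.39445 + 0.77624 + 0.32408 + 0.10824 = 5.27302
Tail: a^6/(6!(1−ρ)) = 21.69196/(720·0.7217) = 0.04175
P₀ = 1/(5.27302 + 0.04175) = 1/5.31477 = 0.188155

Final: 0.188155


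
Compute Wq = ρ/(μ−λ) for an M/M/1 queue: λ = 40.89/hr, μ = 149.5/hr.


ρ = 40.89/149.5 = 0.2735
Wq = ρ/(μ−λ) = 0.2735/(149.5 − 40.89) = 0.2735/108.61 = 0.002518 hr

Final: 0.002518 hr


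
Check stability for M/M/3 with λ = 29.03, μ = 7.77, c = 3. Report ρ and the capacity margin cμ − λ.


Total capacity cμ = 3·7.77 = 23.31/hr
ρ = λ/(cμ) = 29.03/23.31 = 1.2454
Stable ⇔ ρ < 1: NO
Spare capacity = cμ − λ = 23.31 − 29.03 = -5.72/hr

Final: ρ = 1.2454; unstable; margin = -5.72/hr


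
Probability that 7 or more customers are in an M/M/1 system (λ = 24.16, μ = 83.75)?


ρ = 24.16/83.75 = 0.2885
P(N ≥ n) = ρ^n = 0.2885^7 = 0.0001663

Final: 0.0001663


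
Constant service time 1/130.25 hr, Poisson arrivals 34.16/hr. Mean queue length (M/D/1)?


ρ = 34.16/130.25 = 0.2623
M/D/1: Lq = ρ²/(2(1−ρ)) = 0.06878/(2·0.7377) = 0.04662

Final: 0.04662


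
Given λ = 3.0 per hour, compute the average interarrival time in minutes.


Mean interarrival time = 1/λ = 1/3.0 hour = 0.33333 hour
In minutes: 0.33333 × 60 = 20.0000 min

Final: 20.0000 min


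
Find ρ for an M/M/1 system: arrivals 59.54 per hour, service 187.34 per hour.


ρ = λ/μ = 59.54/187.34 = 0.3178

Final: 0.3178


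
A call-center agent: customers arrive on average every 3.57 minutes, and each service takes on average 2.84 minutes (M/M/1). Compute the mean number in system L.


λ = 60/3.57 = 16.8067 /hr
μ = 60/2.84 = 21.1268 /hr
ρ = λ/μ = 16.8067/21.1268 = 0.7955
L = ρ/(1−ρ) = 0.7955/0.2045 = 3.8904

Final: 3.8904


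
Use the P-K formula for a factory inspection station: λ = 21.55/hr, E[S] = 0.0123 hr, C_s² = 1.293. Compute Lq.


ρ = λ·E[S] = 21.55·0.0123 = 0.2651
Lq = ρ²(1+C_s²)/(2(1−ρ)) = 0.07026·(1+1.293)/(2·0.7349)
= 0.07026·2.2930/1.4699 = 0.10960

Final: 0.10960


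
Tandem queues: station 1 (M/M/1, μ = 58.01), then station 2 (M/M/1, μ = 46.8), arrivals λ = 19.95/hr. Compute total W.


Each node sees arrival rate λ = 19.95/hr (tandem ⇒ throughput preserved).
W₁ = 1/(μ₁−λ) = 1/(58.01−19.95) = 0.02627 hr
W₂ = 1/(μ₂−λ) = 1/(46.8−19.95) = 0.03724 hr
W_total = W₁ + W₂ = 0.02627 + 0.03724 = 0.06352 hr

Final: 0.06352 hr


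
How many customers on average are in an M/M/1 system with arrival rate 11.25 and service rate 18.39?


ρ = λ/μ = 11.25/18.39 = 0.6117
L = ρ/(1−ρ) = 0.6117/(1 − 0.6117) = 0.6117/0.3883 = 1.5756

Final: 1.5756


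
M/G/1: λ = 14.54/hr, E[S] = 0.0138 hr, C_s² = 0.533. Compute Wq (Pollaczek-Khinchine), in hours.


ρ = λ·E[S] = 14.54·0.0138 = 0.2007
E[S²] = E[S]²(1+C_s²) = 0.0138²·(1+0.533) = 0.0002919
Wq = λ·E[S²]/(2(1−ρ)) = 14.54·0.0002919/(2·0.7993) = 0.002655 hr

Final: 0.002655 hr


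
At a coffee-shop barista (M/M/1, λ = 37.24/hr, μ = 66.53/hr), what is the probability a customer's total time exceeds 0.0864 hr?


W ~ Exponential(μ−λ) for M/M/1.
μ − λ = 66.53 − 37.24 = 29.2900
P(W > t) = e^{−(μ−λ)t} = e^{−2.5307} = 0.079607

Final: 0.079607


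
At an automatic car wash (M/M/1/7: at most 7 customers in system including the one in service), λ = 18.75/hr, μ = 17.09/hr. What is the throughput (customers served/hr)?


ρ = 1.0971; P_K = (1−ρ)ρ^7/(1−ρ^8) = 0.169070
λ_eff = λ(1 − P_K) = 18.75·(1 − 0.169070) = 18.75·0.830930 = 15.5799 /hr

Final: 15.5799 /hr


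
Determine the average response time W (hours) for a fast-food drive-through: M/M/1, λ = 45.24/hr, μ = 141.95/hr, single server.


W = 1/(μ−λ) = 1/(141.95 − 45.24) = 1/96.71 = 0.01034 hr

Final: 0.01034 hr


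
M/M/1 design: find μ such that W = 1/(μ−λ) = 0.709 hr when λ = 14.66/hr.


W = 1/(μ−λ) ⇒ μ − λ = 1/W = 1/0.709 = 1.4104
μ = λ + 1/W = 14.66 + 1.4104 = 16.0704 per hr

Final: 16.0704 /hr


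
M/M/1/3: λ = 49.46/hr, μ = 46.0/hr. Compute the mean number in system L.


ρ = 49.46/46.0 = 1.0752
L = ρ[1 − (K+1)ρ^K + Kρ^(K+1)] / [(1−ρ)(1−ρ^(K+1))]
Numerator: 1.0752·(1 − 4·1.243051 + 3·1.336550) = 0.040263
Denominator: (-0.07522)·(-0.336550) = 0.025314
L = 0.040263/0.025314 = 1.5905

Final: 1.5905


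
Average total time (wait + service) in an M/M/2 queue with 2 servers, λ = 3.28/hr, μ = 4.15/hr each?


a = 0.7904; ρ = 0.3952; P₀ = 0.433506
Lq = P₀·a^c·ρ/(c!(1−ρ)²) = 0.14627
Wq = Lq/λ = 0.14627/3.28 = 0.04460 hr
W = Wq + 1/μ = 0.04460 + 0.24096 = 0.28556 hr

Final: 0.28556 hr


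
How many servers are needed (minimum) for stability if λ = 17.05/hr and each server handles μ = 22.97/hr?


Stability requires cμ > λ ⇔ c > λ/μ.
λ/μ = 17.05/22.97 = 0.7423
Minimum integer c = ⌊0.7423⌋ + 1 = 1
Check: 1·22.97 = 22.97 > 17.05, while 0·22.97 = 0.00 ≤ 17.05

Final: 1 servers


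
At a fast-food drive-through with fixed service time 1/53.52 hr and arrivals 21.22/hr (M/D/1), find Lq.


ρ = 21.22/53.52 = 0.3965
M/D/1: Lq = ρ²/(2(1−ρ)) = 0.1572/(2·0.6035) = 0.13024

Final: 0.13024


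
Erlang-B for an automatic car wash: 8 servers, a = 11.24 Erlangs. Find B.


B(c,a) = (a^c/c!) / Σ_{k=0}^{c} a^k/k!
a^8/8! = 6318.441464
Σ terms (k=0..8): 1.00000 + 11.24000 + 63.16880 + 236.67244 + 665.04955 + 1495.03139 + 2800.69213 + 4497.11136 + 6318.44146 = 16088.407129
B = 6318.441464/16088.407129 = 0.392733

Final: 0.392733


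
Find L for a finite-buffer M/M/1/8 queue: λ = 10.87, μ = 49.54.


ρ = 10.87/49.54 = 0.2194
L = ρ[1 − (K+1)ρ^K + Kρ^(K+1)] / [(1−ρ)(1−ρ^(K+1))]
Numerator: 0.2194·(1 − 9·0.000005373 + 8·0.000001179) = 0.219410
Denominator: (0.7806)·(0.999999) = 0.780580
L = 0.219410/0.780580 = 0.2811

Final: 0.2811


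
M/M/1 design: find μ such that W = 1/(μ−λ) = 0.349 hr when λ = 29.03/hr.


W = 1/(μ−λ) ⇒ μ − λ = 1/W = 1/0.349 = 2.8653
μ = λ + 1/W = 29.03 + 2.8653 = 31.8953 per hr

Final: 31.8953 /hr


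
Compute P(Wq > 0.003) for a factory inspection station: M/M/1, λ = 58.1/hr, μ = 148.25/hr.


ρ = 58.1/148.25 = 0.3919
P(Wq > t) = ρ·e^{−(μ−λ)t} = 0.3919·e^{−0.2705}
= 0.3919·0.763036 = 0.299038

Final: 0.299038


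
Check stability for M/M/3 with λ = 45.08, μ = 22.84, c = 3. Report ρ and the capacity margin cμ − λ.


Total capacity cμ = 3·22.84 = 68.52/hr
ρ = λ/(cμ) = 45.08/68.52 = 0.6579
Stable ⇔ ρ < 1: YES
Spare capacity = cμ − λ = 68.52 − 45.08 = 23.44/hr

Final: ρ = 0.6579; stable; margin = 23.44/hr


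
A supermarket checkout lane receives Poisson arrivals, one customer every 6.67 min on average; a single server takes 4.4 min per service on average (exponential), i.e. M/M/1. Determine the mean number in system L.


λ = 60/6.67 = 8.9955 /hr
μ = 60/4.4 = 13.6364 /hr
ρ = λ/μ = 8.9955/13.6364 = 0.6597
L = ρ/(1−ρ) = 0.6597/0.3403 = 1.9383

Final: 1.9383


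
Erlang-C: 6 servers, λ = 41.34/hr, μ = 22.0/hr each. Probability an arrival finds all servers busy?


a = λ/μ = 1.8791; ρ = a/6 = 0.3132
P₀ = 0.152574 (from M/M/c formula)
C(c,a) = [a^c/(c!(1−ρ))]·P₀ = [44.02372/(720·0.6868)]·0.152574
= 0.08903·0.152574 = 0.013583

Final: 0.013583


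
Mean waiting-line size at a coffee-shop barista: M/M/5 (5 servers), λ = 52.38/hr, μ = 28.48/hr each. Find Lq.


a = λ/μ = 1.8392; ρ = a/5 = 0.3678
P₀ = 0.158190
Lq = P₀·a^c·ρ / (c!·(1−ρ)²) = 0.158190·21.04396·0.3678/(120·0.39963)
= 0.02553

Final: 0.02553


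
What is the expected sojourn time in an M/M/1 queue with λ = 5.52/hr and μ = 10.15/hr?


W = 1/(μ−λ) = 1/(10.15 − 5.52) = 1/4.63 = 0.2160 hr

Final: 0.2160 hr


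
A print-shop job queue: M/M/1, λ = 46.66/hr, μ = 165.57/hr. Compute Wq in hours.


ρ = 46.66/165.57 = 0.2818
Wq = ρ/(μ−λ) = 0.2818/(165.57 − 46.66) = 0.2818/118.91 = 0.002370 hr

Final: 0.002370 hr


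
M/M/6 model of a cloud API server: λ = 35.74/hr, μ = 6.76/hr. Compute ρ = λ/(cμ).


ρ = λ/(cμ) = 35.74/(6·6.76) = 35.74/40.56 = 0.8812

Final: 0.8812


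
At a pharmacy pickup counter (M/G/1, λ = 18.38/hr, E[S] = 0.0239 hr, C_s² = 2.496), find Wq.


ρ = λ·E[S] = 18.38·0.0239 = 0.4393
E[S²] = E[S]²(1+C_s²) = 0.0239²·(1+2.496) = 0.001997
Wq = λ·E[S²]/(2(1−ρ)) = 18.38·0.001997/(2·0.5607) = 0.03273 hr

Final: 0.03273 hr


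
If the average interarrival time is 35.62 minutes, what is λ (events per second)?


λ = 1/(interarrival time) in consistent units.
1 second = 0.0166667 min, so λ = 0.0166667/35.62 = 0.0004679 per second

Final: 0.0004679 /sec


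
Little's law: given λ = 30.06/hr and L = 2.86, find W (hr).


W = L/λ = 2.86/30.06 = 0.09514 hr

Final: 0.09514 hr


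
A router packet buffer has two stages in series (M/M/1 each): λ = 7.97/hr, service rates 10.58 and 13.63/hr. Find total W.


Each node sees arrival rate λ = 7.97/hr (tandem ⇒ throughput preserved).
W₁ = 1/(μ₁−λ) = 1/(10.58−7.97) = 0.38314 hr
W₂ = 1/(μ₂−λ) = 1/(13.63−7.97) = 0.17668 hr
W_total = W₁ + W₂ = 0.38314 + 0.17668 = 0.55982 hr

Final: 0.55982 hr
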